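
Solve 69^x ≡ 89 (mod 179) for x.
26

Baby-step giant-step with step n = ⌈√179⌉ = 14.
Baby steps 69^j mod 179 (j:value) for j=0..13: 0:1, 1:69, 2:107, 3:44, 4:172, 5:54, 6:146, 7:50, 8:49, 9:159, 10:52, 11:8, 12:15, 13:140.
Giant-step multiplier: 69^(-14) ≡ 69^(178-14) = 69^164 ≡ 149 (mod 179).
Giant steps γ_i = 89·149^i mod 179: γ_0=89, γ_1=15 (in table at j=12).
x = i·n + j = 1·14 + 12 = 26.
Check: 69^26 ≡ 89 (mod 179).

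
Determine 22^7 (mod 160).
128

Repeated squaring. Binary of 7 = 111.
22^1 ≡ 22 (mod 160); 22^2 ≡ 4 (mod 160); 22^4 ≡ 16 (mod 160)
22^7 = 22^1 × 22^2 × 22^4 ≡ 128 (mod 160)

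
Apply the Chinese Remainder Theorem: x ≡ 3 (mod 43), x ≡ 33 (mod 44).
605

Using Chinese Remainder Theorem:
M = 43 × 44 = 1892
M1 = 44, M2 = 43
y1 = 44^(-1) mod 43 = 1
y2 = 43^(-1) mod 44 = 43
x = (3×44×1 + 33×43×43) mod 1892 = 605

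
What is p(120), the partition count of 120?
1844349560

p(n) counts ways to write n as a sum of positive integers (order ignored).
Euler's pentagonal recurrence: p(k) = p(k-1) + p(k-2) - p(k-5) - p(k-7) + p(k-12) + p(k-15) - ... (offsets j(3j∓1)/2, signs ++--, p(0)=1, p(<0)=0).
DP table for k = 0..119: p(0)=1, p(1)=1, p(2)=2, p(3)=3, p(4)=5, p(5)=7, p(6)=11, p(7)=15, p(8)=22, p(9)=30, p(10)=42, p(11)=56, p(12)=77, p(13)=101, p(14)=135, p(15)=176, p(16)=231, p(17)=297, p(18)=385, p(19)=490, p(20)=627, p(21)=792, p(22)=1002, p(23)=1255, p(24)=1575, p(25)=1958, p(26)=2436, p(27)=3010, p(28)=3718, p(29)=4565, p(30)=5604, p(31)=6842, p(32)=8349, p(33)=10143, p(34)=12310, p(35)=14883, p(36)=17977, p(37)=21637, p(38)=26015, p(39)=31185, p(40)=37338, p(41)=44583, p(42)=53174, p(43)=63261, p(44)=75175, p(45)=89134, p(46)=105558, p(47)=124754, p(48)=147273, p(49)=173525, p(50)=204226, p(51)=239943, p(52)=281589, p(53)=329931, p(54)=386155, p(55)=451276, p(56)=526823, p(57)=614154, p(58)=715220, p(59)=831820, p(60)=966467, p(61)=1121505, p(62)=1300156, p(63)=1505499, p(64)=1741630, p(65)=2012558, p(66)=2323520, p(67)=2679689, p(68)=3087735, p(69)=3554345, p(70)=4087968, p(71)=4697205, p(72)=5392783, p(73)=6185689, p(74)=7089500, p(75)=8118264, p(76)=9289091, p(77)=10619863, p(78)=12132164, p(79)=13848650, p(80)=15796476, p(81)=18004327, p(82)=20506255, p(83)=23338469, p(84)=26543660, p(85)=30167357, p(86)=34262962, p(87)=38887673, p(88)=44108109, p(89)=49995925, p(90)=56634173, p(91)=64112359, p(92)=72533807, p(93)=82010177, p(94)=92669720, p(95)=104651419, p(96)=118114304, p(97)=133230930, p(98)=150198136, p(99)=169229875, p(100)=190569292, p(101)=214481126, p(102)=241265379, p(103)=271248950, p(104)=304801365, p(105)=342325709, p(106)=384276336, p(107)=431149389, p(108)=483502844, p(109)=541946240, p(110)=607163746, p(111)=679903203, p(112)=761002156, p(113)=851376628, p(114)=952050665, p(115)=1064144451, p(116)=1188908248, p(117)=1327710076, p(118)=1482074143, p(119)=1653668665.
Final step: p(120) = p(119) + p(118) - p(115) - p(113) + p(108) + p(105) - p(98) - p(94) + p(85) + p(80) - p(69) - p(63) + p(50) + p(43) - p(28) - p(20) + p(3)
= 1653668665 + 1482074143 - 1064144451 - 851376628 + 483502844 + 342325709 - 150198136 - 92669720 + 30167357 + 15796476 - 3554345 - 1505499 + 204226 + 63261 - 3718 - 627 + 3
= 1844349560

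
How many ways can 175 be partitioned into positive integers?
435157697830

p(n) counts ways to write n as a sum of positive integers (order ignored).
Euler's pentagonal recurrence: p(k) = p(k-1) + p(k-2) - p(k-5) - p(k-7) + p(k-12) + p(k-15) - ... (offsets j(3j∓1)/2, signs ++--, p(0)=1, p(<0)=0).
DP table for k = 0..174: p(0)=1, p(1)=1, p(2)=2, p(3)=3, p(4)=5, p(5)=7, p(6)=11, p(7)=15, p(8)=22, p(9)=30, p(10)=42, p(11)=56, p(12)=77, p(13)=101, p(14)=135, p(15)=176, p(16)=231, p(17)=297, p(18)=385, p(19)=490, p(20)=627, p(21)=792, p(22)=1002, p(23)=1255, p(24)=1575, p(25)=1958, p(26)=2436, p(27)=3010, p(28)=3718, p(29)=4565, p(30)=5604, p(31)=6842, p(32)=8349, p(33)=10143, p(34)=12310, p(35)=14883, p(36)=17977, p(37)=21637, p(38)=26015, p(39)=31185, p(40)=37338, p(41)=44583, p(42)=53174, p(43)=63261, p(44)=75175, p(45)=89134, p(46)=105558, p(47)=124754, p(48)=147273, p(49)=173525, p(50)=204226, p(51)=239943, p(52)=281589, p(53)=329931, p(54)=386155, p(55)=451276, p(56)=526823, p(57)=614154, p(58)=715220, p(59)=831820, p(60)=966467, p(61)=1121505, p(62)=1300156, p(63)=1505499, p(64)=1741630, p(65)=2012558, p(66)=2323520, p(67)=2679689, p(68)=3087735, p(69)=3554345, p(70)=4087968, p(71)=4697205, p(72)=5392783, p(73)=6185689, p(74)=7089500, p(75)=8118264, p(76)=9289091, p(77)=10619863, p(78)=12132164, p(79)=13848650, p(80)=15796476, p(81)=18004327, p(82)=20506255, p(83)=23338469, p(84)=26543660, p(85)=30167357, p(86)=34262962, p(87)=38887673, p(88)=44108109, p(89)=49995925, p(90)=56634173, p(91)=64112359, p(92)=72533807, p(93)=82010177, p(94)=92669720, p(95)=104651419, p(96)=118114304, p(97)=133230930, p(98)=150198136, p(99)=169229875, p(100)=190569292, p(101)=214481126, p(102)=241265379, p(103)=271248950, p(104)=304801365, p(105)=342325709, p(106)=384276336, p(107)=431149389, p(108)=483502844, p(109)=541946240, p(110)=607163746, p(111)=679903203, p(112)=761002156, p(113)=851376628, p(114)=952050665, p(115)=1064144451, p(116)=1188908248, p(117)=1327710076, p(118)=1482074143, p(119)=1653668665, p(120)=1844349560, p(121)=2056148051, p(122)=2291320912, p(123)=2552338241, p(124)=2841940500, p(125)=3163127352, p(126)=3519222692, p(127)=3913864295, p(128)=4351078600, p(129)=4835271870, p(130)=5371315400, p(131)=5964539504, p(132)=6620830889, p(133)=7346629512, p(134)=8149040695, p(135)=9035836076, p(136)=10015581680, p(137)=11097645016, p(138)=12292341831, p(139)=13610949895, p(140)=15065878135, p(141)=16670689208, p(142)=18440293320, p(143)=20390982757, p(144)=22540654445, p(145)=24908858009, p(146)=27517052599, p(147)=30388671978, p(148)=33549419497, p(149)=37027355200, p(150)=40853235313, p(151)=45060624582, p(152)=49686288421, p(153)=54770336324, p(154)=60356673280, p(155)=66493182097, p(156)=73232243759, p(157)=80630964769, p(158)=88751778802, p(159)=97662728555, p(160)=107438159466, p(161)=118159068427, p(162)=129913904637, p(163)=142798995930, p(164)=156919475295, p(165)=172389800255, p(166)=189334822579, p(167)=207890420102, p(168)=228204732751, p(169)=250438925115, p(170)=274768617130, p(171)=301384802048, p(172)=330495499613, p(173)=362326859895, p(174)=397125074750.
Final step: p(175) = p(174) + p(173) - p(170) - p(168) + p(163) + p(160) - p(153) - p(149) + p(140) + p(135) - p(124) - p(118) + p(105) + p(98) - p(83) - p(75) + p(58) + p(49) - p(30) - p(20)
= 397125074750 + 362326859895 - 274768617130 - 228204732751 + 142798995930 + 107438159466 - 54770336324 - 37027355200 + 15065878135 + 9035836076 - 2841940500 - 1482074143 + 342325709 + 150198136 - 23338469 - 8118264 + 715220 + 173525 - 5604 - 627
= 435157697830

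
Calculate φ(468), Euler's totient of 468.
144

468 = 2^2 × 3^2 × 13
φ(n) = n × ∏(1 - 1/p) for each prime p dividing n
φ(468) = 468 × (1 - 1/2) × (1 - 1/3) × (1 - 1/13) = 144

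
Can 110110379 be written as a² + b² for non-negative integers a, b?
Not possible

Factorization: 110110379 = 41 × 139^3
By Fermat: n is sum of two squares iff every prime p ≡ 3 (mod 4) appears to even power.
Prime(s) ≡ 3 (mod 4) with odd exponent: [(139, 3)]
Therefore 110110379 cannot be expressed as a² + b².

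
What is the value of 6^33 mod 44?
40

Repeated squaring. Binary of 33 = 100001.
6^1 ≡ 6 (mod 44); 6^2 ≡ 36 (mod 44); 6^4 ≡ 20 (mod 44); 6^8 ≡ 4 (mod 44); 6^16 ≡ 16 (mod 44); 6^32 ≡ 36 (mod 44)
6^33 = 6^1 × 6^32 ≡ 40 (mod 44)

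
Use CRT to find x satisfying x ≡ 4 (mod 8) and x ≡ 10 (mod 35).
220

Using Chinese Remainder Theorem:
M = 8 × 35 = 280
M1 = 35, M2 = 8
y1 = 35^(-1) mod 8 = 3
y2 = 8^(-1) mod 35 = 22
x = (4×35×3 + 10×8×22) mod 280 = 220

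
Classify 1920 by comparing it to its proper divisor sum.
abundant

Proper divisors of 1920: sum = 1 + 2 + 3 + 4 + 5 + 6 + 8 + 10 + ... + 384 + 480 + 640 + 960 (31 divisors) = 4200
Since 4200 > 1920, 1920 is abundant.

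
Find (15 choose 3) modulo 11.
4

Using Lucas' theorem:
Write n=15 and k=3 in base 11:
n in base 11: [1, 4]
k in base 11: [0, 3]
C(15,3) mod 11 = ∏ C(n_i, k_i) mod 11
Digit binomials (mod 11): C(1,0) = 1; C(4,3) = 4
Product: 1 × 4 = 4 ≡ 4 (mod 11)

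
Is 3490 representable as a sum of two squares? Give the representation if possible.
3² + 59² (a=3, b=59)

Factorization: 3490 = 2 × 5 × 349
By Fermat: n is sum of two squares iff every prime p ≡ 3 (mod 4) appears to even power.
All primes ≡ 3 (mod 4) appear to even power.
Search a = 0, 1, 2, … for 3490 - a² a perfect square: first hit at a = 3: 3490 - 9 = 3481 = 59².
3490 = 3² + 59² = 9 + 3481 ✓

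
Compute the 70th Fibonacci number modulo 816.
815

Matrix identity: Q^n = [[F_(n+1), F_n], [F_n, F_(n-1)]] with Q = [[1,1],[1,0]].
n = 70 = 1000110₂. Square-and-multiply, entries mod 816:
Q^1 = [[1,1],[1,0]]
Q^2 = (Q^1)² = [[2,1],[1,1]]
Q^4 = (Q^2)² = [[5,3],[3,2]]
Q^8 = (Q^4)² = [[34,21],[21,13]]
Q^17 = (Q^8)²·Q = [[136,781],[781,171]]
Q^35 = (Q^17)²·Q = [[0,137],[137,679]]
Q^70 = (Q^35)² = [[1,815],[815,2]]
F_70 mod 816 = Q^70[0][1] = 815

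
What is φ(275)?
200

275 = 5^2 × 11
φ(n) = n × ∏(1 - 1/p) for each prime p dividing n
φ(275) = 275 × (1 - 1/5) × (1 - 1/11) = 200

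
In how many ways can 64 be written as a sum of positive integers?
1741630

p(n) counts ways to write n as a sum of positive integers (order ignored).
Euler's pentagonal recurrence: p(k) = p(k-1) + p(k-2) - p(k-5) - p(k-7) + p(k-12) + p(k-15) - ... (offsets j(3j∓1)/2, signs ++--, p(0)=1, p(<0)=0).
DP table for k = 0..63: p(0)=1, p(1)=1, p(2)=2, p(3)=3, p(4)=5, p(5)=7, p(6)=11, p(7)=15, p(8)=22, p(9)=30, p(10)=42, p(11)=56, p(12)=77, p(13)=101, p(14)=135, p(15)=176, p(16)=231, p(17)=297, p(18)=385, p(19)=490, p(20)=627, p(21)=792, p(22)=1002, p(23)=1255, p(24)=1575, p(25)=1958, p(26)=2436, p(27)=3010, p(28)=3718, p(29)=4565, p(30)=5604, p(31)=6842, p(32)=8349, p(33)=10143, p(34)=12310, p(35)=14883, p(36)=17977, p(37)=21637, p(38)=26015, p(39)=31185, p(40)=37338, p(41)=44583, p(42)=53174, p(43)=63261, p(44)=75175, p(45)=89134, p(46)=105558, p(47)=124754, p(48)=147273, p(49)=173525, p(50)=204226, p(51)=239943, p(52)=281589, p(53)=329931, p(54)=386155, p(55)=451276, p(56)=526823, p(57)=614154, p(58)=715220, p(59)=831820, p(60)=966467, p(61)=1121505, p(62)=1300156, p(63)=1505499.
Final step: p(64) = p(63) + p(62) - p(59) - p(57) + p(52) + p(49) - p(42) - p(38) + p(29) + p(24) - p(13) - p(7)
= 1505499 + 1300156 - 831820 - 614154 + 281589 + 173525 - 53174 - 26015 + 4565 + 1575 - 101 - 15
= 1741630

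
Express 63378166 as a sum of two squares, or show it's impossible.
Not possible

Factorization: 63378166 = 2 × 29 × 103^3
By Fermat: n is sum of two squares iff every prime p ≡ 3 (mod 4) appears to even power.
Prime(s) ≡ 3 (mod 4) with odd exponent: [(103, 3)]
Therefore 63378166 cannot be expressed as a² + b².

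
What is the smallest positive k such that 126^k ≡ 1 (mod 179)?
89

179 is prime, so ord(126) divides φ(179) = 178.
Divisors of 178: 1, 2, 89, 178.
Repeated squaring: 126^1 ≡ 126, 126^2 ≡ 124, 126^4 ≡ 161, 126^8 ≡ 145, 126^16 ≡ 82, 126^32 ≡ 101, 126^64 ≡ 177, 126^128 ≡ 4 (mod 179).
Test 126^d mod 179 for each divisor d in increasing order:
126^1 ≡ 126
126^2 ≡ 124
126^89 = 126^64·126^16·126^8·126^1 ≡ 1  ← first divisor giving 1
The order is 89.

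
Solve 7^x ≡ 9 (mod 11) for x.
8

Baby-step giant-step with step n = ⌈√11⌉ = 4.
Baby steps 7^j mod 11 (j:value) for j=0..3: 0:1, 1:7, 2:5, 3:2.
Giant-step multiplier: 7^(-4) ≡ 7^(10-4) = 7^6 ≡ 4 (mod 11).
Giant steps γ_i = 9·4^i mod 11: γ_0=9, γ_1=3, γ_2=1 (in table at j=0).
x = i·n + j = 2·4 + 0 = 8.
Check: 7^8 ≡ 9 (mod 11).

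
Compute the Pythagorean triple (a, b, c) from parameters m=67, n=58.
(1125, 7772, 7853)

Euclid's formula: a = m² - n², b = 2mn, c = m² + n²
m = 67, n = 58
a = 67² - 58² = 4489 - 3364 = 1125
b = 2 × 67 × 58 = 7772
c = 67² + 58² = 4489 + 3364 = 7853
Verification: 1125² + 7772² = 1265625 + 60403984 = 61669609 = 7853² ✓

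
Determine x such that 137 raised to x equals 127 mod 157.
38

Baby-step giant-step with step n = ⌈√157⌉ = 13.
Baby steps 137^j mod 157 (j:value) for j=0..12: 0:1, 1:137, 2:86, 3:7, 4:17, 5:131, 6:49, 7:119, 8:132, 9:29, 10:48, 11:139, 12:46.
Giant-step multiplier: 137^(-13) ≡ 137^(156-13) = 137^143 ≡ 50 (mod 157).
Giant steps γ_i = 127·50^i mod 157: γ_0=127, γ_1=70, γ_2=46 (in table at j=12).
x = i·n + j = 2·13 + 12 = 38.
Check: 137^38 ≡ 127 (mod 157).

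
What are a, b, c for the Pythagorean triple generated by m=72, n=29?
(4343, 4176, 6025)

Euclid's formula: a = m² - n², b = 2mn, c = m² + n²
m = 72, n = 29
a = 72² - 29² = 5184 - 841 = 4343
b = 2 × 72 × 29 = 4176
c = 72² + 29² = 5184 + 841 = 6025
Verification: 4343² + 4176² = 18861649 + 17438976 = 36300625 = 6025² ✓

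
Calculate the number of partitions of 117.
1327710076

p(n) counts ways to write n as a sum of positive integers (order ignored).
Euler's pentagonal recurrence: p(k) = p(k-1) + p(k-2) - p(k-5) - p(k-7) + p(k-12) + p(k-15) - ... (offsets j(3j∓1)/2, signs ++--, p(0)=1, p(<0)=0).
DP table for k = 0..116: p(0)=1, p(1)=1, p(2)=2, p(3)=3, p(4)=5, p(5)=7, p(6)=11, p(7)=15, p(8)=22, p(9)=30, p(10)=42, p(11)=56, p(12)=77, p(13)=101, p(14)=135, p(15)=176, p(16)=231, p(17)=297, p(18)=385, p(19)=490, p(20)=627, p(21)=792, p(22)=1002, p(23)=1255, p(24)=1575, p(25)=1958, p(26)=2436, p(27)=3010, p(28)=3718, p(29)=4565, p(30)=5604, p(31)=6842, p(32)=8349, p(33)=10143, p(34)=12310, p(35)=14883, p(36)=17977, p(37)=21637, p(38)=26015, p(39)=31185, p(40)=37338, p(41)=44583, p(42)=53174, p(43)=63261, p(44)=75175, p(45)=89134, p(46)=105558, p(47)=124754, p(48)=147273, p(49)=173525, p(50)=204226, p(51)=239943, p(52)=281589, p(53)=329931, p(54)=386155, p(55)=451276, p(56)=526823, p(57)=614154, p(58)=715220, p(59)=831820, p(60)=966467, p(61)=1121505, p(62)=1300156, p(63)=1505499, p(64)=1741630, p(65)=2012558, p(66)=2323520, p(67)=2679689, p(68)=3087735, p(69)=3554345, p(70)=4087968, p(71)=4697205, p(72)=5392783, p(73)=6185689, p(74)=7089500, p(75)=8118264, p(76)=9289091, p(77)=10619863, p(78)=12132164, p(79)=13848650, p(80)=15796476, p(81)=18004327, p(82)=20506255, p(83)=23338469, p(84)=26543660, p(85)=30167357, p(86)=34262962, p(87)=38887673, p(88)=44108109, p(89)=49995925, p(90)=56634173, p(91)=64112359, p(92)=72533807, p(93)=82010177, p(94)=92669720, p(95)=104651419, p(96)=118114304, p(97)=133230930, p(98)=150198136, p(99)=169229875, p(100)=190569292, p(101)=214481126, p(102)=241265379, p(103)=271248950, p(104)=304801365, p(105)=342325709, p(106)=384276336, p(107)=431149389, p(108)=483502844, p(109)=541946240, p(110)=607163746, p(111)=679903203, p(112)=761002156, p(113)=851376628, p(114)=952050665, p(115)=1064144451, p(116)=1188908248.
Final step: p(117) = p(116) + p(115) - p(112) - p(110) + p(105) + p(102) - p(95) - p(91) + p(82) + p(77) - p(66) - p(60) + p(47) + p(40) - p(25) - p(17) + p(0)
= 1188908248 + 1064144451 - 761002156 - 607163746 + 342325709 + 241265379 - 104651419 - 64112359 + 20506255 + 10619863 - 2323520 - 966467 + 124754 + 37338 - 1958 - 297 + 1
= 1327710076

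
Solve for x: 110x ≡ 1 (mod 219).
2

gcd(110, 219) = 1, so the inverse exists.
Extended Euclidean algorithm on (219, 110):
219 = 1 × 110 + 109  ⟹  109 = (1)·219 + (-1)·110
110 = 1 × 109 + 1  ⟹  1 = (-1)·219 + (2)·110
So (2)·110 ≡ 1 (mod 219), i.e. 110^(-1) ≡ 2 (mod 219).
Check: 110 × 2 = 220 ≡ 1 (mod 219)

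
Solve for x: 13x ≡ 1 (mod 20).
17

gcd(13, 20) = 1, so the inverse exists.
Extended Euclidean algorithm on (20, 13):
20 = 1 × 13 + 7  ⟹  7 = (1)·20 + (-1)·13
13 = 1 × 7 + 6  ⟹  6 = (-1)·20 + (2)·13
7 = 1 × 6 + 1  ⟹  1 = (2)·20 + (-3)·13
So (-3)·13 ≡ 1 (mod 20), i.e. 13^(-1) ≡ -3 ≡ 17 (mod 20).
Check: 13 × 17 = 221 ≡ 1 (mod 20)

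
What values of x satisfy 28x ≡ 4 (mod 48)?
x ≡ 7 (mod 12)

gcd(28, 48) = 4, which divides 4, so solutions exist.
Divide through by 4: 7x ≡ 1 (mod 12).
Find 7^(-1) mod 12 by the extended Euclidean algorithm:
12 = 1 × 7 + 5  ⟹  5 = (1)·12 + (-1)·7
7 = 1 × 5 + 2  ⟹  2 = (-1)·12 + (2)·7
5 = 2 × 2 + 1  ⟹  1 = (3)·12 + (-5)·7
So (-5)·7 ≡ 1 (mod 12), i.e. 7^(-1) ≡ -5 ≡ 7 (mod 12).
x ≡ 7 × 1 = 7 ≡ 7 (mod 12).
Check: 28 × 7 = 196 ≡ 4 (mod 48).
x ≡ 7 (mod 12), giving 4 solutions mod 48.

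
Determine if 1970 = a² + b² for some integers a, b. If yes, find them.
11² + 43² (a=11, b=43)

Factorization: 1970 = 2 × 5 × 197
By Fermat: n is sum of two squares iff every prime p ≡ 3 (mod 4) appears to even power.
All primes ≡ 3 (mod 4) appear to even power.
Search a = 0, 1, 2, … for 1970 - a² a perfect square: first hit at a = 11: 1970 - 121 = 1849 = 43².
1970 = 11² + 43² = 121 + 1849 ✓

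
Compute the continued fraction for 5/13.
[0; 2, 1, 1, 2]

Euclidean algorithm steps:
5 = 0 × 13 + 5
13 = 2 × 5 + 3
5 = 1 × 3 + 2
3 = 1 × 2 + 1
2 = 2 × 1 + 0
Continued fraction: [0; 2, 1, 1, 2]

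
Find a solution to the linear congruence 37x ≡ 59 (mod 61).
x ≡ 56 (mod 61)

gcd(37, 61) = 1, which divides 59, so solutions exist.
Find 37^(-1) mod 61 by the extended Euclidean algorithm:
61 = 1 × 37 + 24  ⟹  24 = (1)·61 + (-1)·37
37 = 1 × 24 + 13  ⟹  13 = (-1)·61 + (2)·37
24 = 1 × 13 + 11  ⟹  11 = (2)·61 + (-3)·37
13 = 1 × 11 + 2  ⟹  2 = (-3)·61 + (5)·37
11 = 5 × 2 + 1  ⟹  1 = (17)·61 + (-28)·37
So (-28)·37 ≡ 1 (mod 61), i.e. 37^(-1) ≡ -28 ≡ 33 (mod 61).
x ≡ 33 × 59 = 1947 ≡ 56 (mod 61).
Check: 37 × 56 = 2072 ≡ 59 (mod 61).
Unique solution: x ≡ 56 (mod 61)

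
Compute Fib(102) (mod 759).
353

Matrix identity: Q^n = [[F_(n+1), F_n], [F_n, F_(n-1)]] with Q = [[1,1],[1,0]].
n = 102 = 1100110₂. Square-and-multiply, entries mod 759:
Q^1 = [[1,1],[1,0]]
Q^3 = (Q^1)²·Q = [[3,2],[2,1]]
Q^6 = (Q^3)² = [[13,8],[8,5]]
Q^12 = (Q^6)² = [[233,144],[144,89]]
Q^25 = (Q^12)²·Q = [[712,643],[643,69]]
Q^51 = (Q^25)²·Q = [[210,485],[485,484]]
Q^102 = (Q^51)² = [[13,353],[353,419]]
F_102 mod 759 = Q^102[0][1] = 353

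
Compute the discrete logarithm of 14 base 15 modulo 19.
17

Baby-step giant-step with step n = ⌈√19⌉ = 5.
Baby steps 15^j mod 19 (j:value) for j=0..4: 0:1, 1:15, 2:16, 3:12, 4:9.
Giant-step multiplier: 15^(-5) ≡ 15^(18-5) = 15^13 ≡ 10 (mod 19).
Giant steps γ_i = 14·10^i mod 19: γ_0=14, γ_1=7, γ_2=13, γ_3=16 (in table at j=2).
x = i·n + j = 3·5 + 2 = 17.
Check: 15^17 ≡ 14 (mod 19).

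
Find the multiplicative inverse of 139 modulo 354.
163

gcd(139, 354) = 1, so the inverse exists.
Extended Euclidean algorithm on (354, 139):
354 = 2 × 139 + 76  ⟹  76 = (1)·354 + (-2)·139
139 = 1 × 76 + 63  ⟹  63 = (-1)·354 + (3)·139
76 = 1 × 63 + 13  ⟹  13 = (2)·354 + (-5)·139
63 = 4 × 13 + 11  ⟹  11 = (-9)·354 + (23)·139
13 = 1 × 11 + 2  ⟹  2 = (11)·354 + (-28)·139
11 = 5 × 2 + 1  ⟹  1 = (-64)·354 + (163)·139
So (163)·139 ≡ 1 (mod 354), i.e. 139^(-1) ≡ 163 (mod 354).
Check: 139 × 163 = 22657 ≡ 1 (mod 354)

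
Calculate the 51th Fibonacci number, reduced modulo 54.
38

Matrix identity: Q^n = [[F_(n+1), F_n], [F_n, F_(n-1)]] with Q = [[1,1],[1,0]].
n = 51 = 110011₂. Square-and-multiply, entries mod 54:
Q^1 = [[1,1],[1,0]]
Q^3 = (Q^1)²·Q = [[3,2],[2,1]]
Q^6 = (Q^3)² = [[13,8],[8,5]]
Q^12 = (Q^6)² = [[17,36],[36,35]]
Q^25 = (Q^12)²·Q = [[1,19],[19,36]]
Q^51 = (Q^25)²·Q = [[39,38],[38,1]]
F_51 mod 54 = Q^51[0][1] = 38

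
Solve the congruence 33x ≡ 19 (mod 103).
x ≡ 63 (mod 103)

gcd(33, 103) = 1, which divides 19, so solutions exist.
Find 33^(-1) mod 103 by the extended Euclidean algorithm:
103 = 3 × 33 + 4  ⟹  4 = (1)·103 + (-3)·33
33 = 8 × 4 + 1  ⟹  1 = (-8)·103 + (25)·33
So (25)·33 ≡ 1 (mod 103), i.e. 33^(-1) ≡ 25 (mod 103).
x ≡ 25 × 19 = 475 ≡ 63 (mod 103).
Check: 33 × 63 = 2079 ≡ 19 (mod 103).
Unique solution: x ≡ 63 (mod 103)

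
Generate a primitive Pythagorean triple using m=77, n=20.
(5529, 3080, 6329)

Euclid's formula: a = m² - n², b = 2mn, c = m² + n²
m = 77, n = 20
a = 77² - 20² = 5929 - 400 = 5529
b = 2 × 77 × 20 = 3080
c = 77² + 20² = 5929 + 400 = 6329
Verification: 5529² + 3080² = 30569841 + 9486400 = 40056241 = 6329² ✓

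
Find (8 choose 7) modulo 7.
1

Using Lucas' theorem:
Write n=8 and k=7 in base 7:
n in base 7: [1, 1]
k in base 7: [1, 0]
C(8,7) mod 7 = ∏ C(n_i, k_i) mod 7
Digit binomials (mod 7): C(1,1) = 1; C(1,0) = 1
Product: 1 × 1 = 1 ≡ 1 (mod 7)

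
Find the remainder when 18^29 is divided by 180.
108

Repeated squaring. Binary of 29 = 11101.
18^1 ≡ 18 (mod 180); 18^2 ≡ 144 (mod 180); 18^4 ≡ 36 (mod 180); 18^8 ≡ 36 (mod 180); 18^16 ≡ 36 (mod 180)
18^29 = 18^1 × 18^4 × 18^8 × 18^16 ≡ 108 (mod 180)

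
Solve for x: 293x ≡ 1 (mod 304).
221

gcd(293, 304) = 1, so the inverse exists.
Extended Euclidean algorithm on (304, 293):
304 = 1 × 293 + 11  ⟹  11 = (1)·304 + (-1)·293
293 = 26 × 11 + 7  ⟹  7 = (-26)·304 + (27)·293
11 = 1 × 7 + 4  ⟹  4 = (27)·304 + (-28)·293
7 = 1 × 4 + 3  ⟹  3 = (-53)·304 + (55)·293
4 = 1 × 3 + 1  ⟹  1 = (80)·304 + (-83)·293
So (-83)·293 ≡ 1 (mod 304), i.e. 293^(-1) ≡ -83 ≡ 221 (mod 304).
Check: 293 × 221 = 64753 ≡ 1 (mod 304)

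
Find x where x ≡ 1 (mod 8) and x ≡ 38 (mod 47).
273

Using Chinese Remainder Theorem:
M = 8 × 47 = 376
M1 = 47, M2 = 8
y1 = 47^(-1) mod 8 = 7
y2 = 8^(-1) mod 47 = 6
x = (1×47×7 + 38×8×6) mod 376 = 273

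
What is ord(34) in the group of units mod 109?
18

109 is prime, so ord(34) divides φ(109) = 108.
Divisors of 108: 1, 2, 3, 4, 6, 9, 12, 18, 27, 36, 54, 108.
Repeated squaring: 34^1 ≡ 34, 34^2 ≡ 66, 34^4 ≡ 105, 34^8 ≡ 16, 34^16 ≡ 38, 34^32 ≡ 27, 34^64 ≡ 75 (mod 109).
Test 34^d mod 109 for each divisor d in increasing order:
34^1 ≡ 34
34^2 ≡ 66
34^3 = 34^2·34^1 ≡ 64
34^4 ≡ 105
34^6 = 34^4·34^2 ≡ 63
34^9 = 34^8·34^1 ≡ 108
34^12 = 34^8·34^4 ≡ 45
34^18 = 34^16·34^2 ≡ 1  ← first divisor giving 1
The order is 18.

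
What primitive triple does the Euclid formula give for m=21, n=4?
(425, 168, 457)

Euclid's formula: a = m² - n², b = 2mn, c = m² + n²
m = 21, n = 4
a = 21² - 4² = 441 - 16 = 425
b = 2 × 21 × 4 = 168
c = 21² + 4² = 441 + 16 = 457
Verification: 425² + 168² = 180625 + 28224 = 208849 = 457² ✓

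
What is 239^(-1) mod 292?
11

gcd(239, 292) = 1, so the inverse exists.
Extended Euclidean algorithm on (292, 239):
292 = 1 × 239 + 53  ⟹  53 = (1)·292 + (-1)·239
239 = 4 × 53 + 27  ⟹  27 = (-4)·292 + (5)·239
53 = 1 × 27 + 26  ⟹  26 = (5)·292 + (-6)·239
27 = 1 × 26 + 1  ⟹  1 = (-9)·292 + (11)·239
So (11)·239 ≡ 1 (mod 292), i.e. 239^(-1) ≡ 11 (mod 292).
Check: 239 × 11 = 2629 ≡ 1 (mod 292)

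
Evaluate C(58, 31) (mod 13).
10

Using Lucas' theorem:
Write n=58 and k=31 in base 13:
n in base 13: [4, 6]
k in base 13: [2, 5]
C(58,31) mod 13 = ∏ C(n_i, k_i) mod 13
Digit binomials (mod 13): C(4,2) = 6; C(6,5) = 6
Product: 6 × 6 = 36 ≡ 10 (mod 13)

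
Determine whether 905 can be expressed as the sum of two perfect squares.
8² + 29² (a=8, b=29)

Factorization: 905 = 5 × 181
By Fermat: n is sum of two squares iff every prime p ≡ 3 (mod 4) appears to even power.
All primes ≡ 3 (mod 4) appear to even power.
Search a = 0, 1, 2, … for 905 - a² a perfect square: first hit at a = 8: 905 - 64 = 841 = 29².
905 = 8² + 29² = 64 + 841 ✓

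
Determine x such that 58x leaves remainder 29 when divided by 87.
x ≡ 2 (mod 3)

gcd(58, 87) = 29, which divides 29, so solutions exist.
Divide through by 29: 2x ≡ 1 (mod 3).
Find 2^(-1) mod 3 by the extended Euclidean algorithm:
3 = 1 × 2 + 1  ⟹  1 = (1)·3 + (-1)·2
So (-1)·2 ≡ 1 (mod 3), i.e. 2^(-1) ≡ -1 ≡ 2 (mod 3).
x ≡ 2 × 1 = 2 ≡ 2 (mod 3).
Check: 58 × 2 = 116 ≡ 29 (mod 87).
x ≡ 2 (mod 3), giving 29 solutions mod 87.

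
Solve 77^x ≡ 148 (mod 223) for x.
190

Baby-step giant-step with step n = ⌈√223⌉ = 15.
Baby steps 77^j mod 223 (j:value) for j=0..14: 0:1, 1:77, 2:131, 3:52, 4:213, 5:122, 6:28, 7:149, 8:100, 9:118, 10:166, 11:71, 12:115, 13:158, 14:124.
Giant-step multiplier: 77^(-15) ≡ 77^(222-15) = 77^207 ≡ 87 (mod 223).
Giant steps γ_i = 148·87^i mod 223: γ_0=148, γ_1=165, γ_2=83, γ_3=85, γ_4=36, γ_5=10, γ_6=201, γ_7=93, γ_8=63, γ_9=129, γ_10=73, γ_11=107, γ_12=166 (in table at j=10).
x = i·n + j = 12·15 + 10 = 190.
Check: 77^190 ≡ 148 (mod 223).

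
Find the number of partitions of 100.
190569292

p(n) counts ways to write n as a sum of positive integers (order ignored).
Euler's pentagonal recurrence: p(k) = p(k-1) + p(k-2) - p(k-5) - p(k-7) + p(k-12) + p(k-15) - ... (offsets j(3j∓1)/2, signs ++--, p(0)=1, p(<0)=0).
DP table for k = 0..99: p(0)=1, p(1)=1, p(2)=2, p(3)=3, p(4)=5, p(5)=7, p(6)=11, p(7)=15, p(8)=22, p(9)=30, p(10)=42, p(11)=56, p(12)=77, p(13)=101, p(14)=135, p(15)=176, p(16)=231, p(17)=297, p(18)=385, p(19)=490, p(20)=627, p(21)=792, p(22)=1002, p(23)=1255, p(24)=1575, p(25)=1958, p(26)=2436, p(27)=3010, p(28)=3718, p(29)=4565, p(30)=5604, p(31)=6842, p(32)=8349, p(33)=10143, p(34)=12310, p(35)=14883, p(36)=17977, p(37)=21637, p(38)=26015, p(39)=31185, p(40)=37338, p(41)=44583, p(42)=53174, p(43)=63261, p(44)=75175, p(45)=89134, p(46)=105558, p(47)=124754, p(48)=147273, p(49)=173525, p(50)=204226, p(51)=239943, p(52)=281589, p(53)=329931, p(54)=386155, p(55)=451276, p(56)=526823, p(57)=614154, p(58)=715220, p(59)=831820, p(60)=966467, p(61)=1121505, p(62)=1300156, p(63)=1505499, p(64)=1741630, p(65)=2012558, p(66)=2323520, p(67)=2679689, p(68)=3087735, p(69)=3554345, p(70)=4087968, p(71)=4697205, p(72)=5392783, p(73)=6185689, p(74)=7089500, p(75)=8118264, p(76)=9289091, p(77)=10619863, p(78)=12132164, p(79)=13848650, p(80)=15796476, p(81)=18004327, p(82)=20506255, p(83)=23338469, p(84)=26543660, p(85)=30167357, p(86)=34262962, p(87)=38887673, p(88)=44108109, p(89)=49995925, p(90)=56634173, p(91)=64112359, p(92)=72533807, p(93)=82010177, p(94)=92669720, p(95)=104651419, p(96)=118114304, p(97)=133230930, p(98)=150198136, p(99)=169229875.
Final step: p(100) = p(99) + p(98) - p(95) - p(93) + p(88) + p(85) - p(78) - p(74) + p(65) + p(60) - p(49) - p(43) + p(30) + p(23) - p(8) - p(0)
= 169229875 + 150198136 - 104651419 - 82010177 + 44108109 + 30167357 - 12132164 - 7089500 + 2012558 + 966467 - 173525 - 63261 + 5604 + 1255 - 22 - 1
= 190569292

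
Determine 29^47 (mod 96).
53

Repeated squaring. Binary of 47 = 101111.
29^1 ≡ 29 (mod 96); 29^2 ≡ 73 (mod 96); 29^4 ≡ 49 (mod 96); 29^8 ≡ 1 (mod 96); 29^16 ≡ 1 (mod 96); 29^32 ≡ 1 (mod 96)
29^47 = 29^1 × 29^2 × 29^4 × 29^8 × 29^32 ≡ 53 (mod 96)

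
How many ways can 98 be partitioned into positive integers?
150198136

p(n) counts ways to write n as a sum of positive integers (order ignored).
Euler's pentagonal recurrence: p(k) = p(k-1) + p(k-2) - p(k-5) - p(k-7) + p(k-12) + p(k-15) - ... (offsets j(3j∓1)/2, signs ++--, p(0)=1, p(<0)=0).
DP table for k = 0..97: p(0)=1, p(1)=1, p(2)=2, p(3)=3, p(4)=5, p(5)=7, p(6)=11, p(7)=15, p(8)=22, p(9)=30, p(10)=42, p(11)=56, p(12)=77, p(13)=101, p(14)=135, p(15)=176, p(16)=231, p(17)=297, p(18)=385, p(19)=490, p(20)=627, p(21)=792, p(22)=1002, p(23)=1255, p(24)=1575, p(25)=1958, p(26)=2436, p(27)=3010, p(28)=3718, p(29)=4565, p(30)=5604, p(31)=6842, p(32)=8349, p(33)=10143, p(34)=12310, p(35)=14883, p(36)=17977, p(37)=21637, p(38)=26015, p(39)=31185, p(40)=37338, p(41)=44583, p(42)=53174, p(43)=63261, p(44)=75175, p(45)=89134, p(46)=105558, p(47)=124754, p(48)=147273, p(49)=173525, p(50)=204226, p(51)=239943, p(52)=281589, p(53)=329931, p(54)=386155, p(55)=451276, p(56)=526823, p(57)=614154, p(58)=715220, p(59)=831820, p(60)=966467, p(61)=1121505, p(62)=1300156, p(63)=1505499, p(64)=1741630, p(65)=2012558, p(66)=2323520, p(67)=2679689, p(68)=3087735, p(69)=3554345, p(70)=4087968, p(71)=4697205, p(72)=5392783, p(73)=6185689, p(74)=7089500, p(75)=8118264, p(76)=9289091, p(77)=10619863, p(78)=12132164, p(79)=13848650, p(80)=15796476, p(81)=18004327, p(82)=20506255, p(83)=23338469, p(84)=26543660, p(85)=30167357, p(86)=34262962, p(87)=38887673, p(88)=44108109, p(89)=49995925, p(90)=56634173, p(91)=64112359, p(92)=72533807, p(93)=82010177, p(94)=92669720, p(95)=104651419, p(96)=118114304, p(97)=133230930.
Final step: p(98) = p(97) + p(96) - p(93) - p(91) + p(86) + p(83) - p(76) - p(72) + p(63) + p(58) - p(47) - p(41) + p(28) + p(21) - p(6)
= 133230930 + 118114304 - 82010177 - 64112359 + 34262962 + 23338469 - 9289091 - 5392783 + 1505499 + 715220 - 124754 - 44583 + 3718 + 792 - 11
= 150198136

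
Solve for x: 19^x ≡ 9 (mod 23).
8

Baby-step giant-step with step n = ⌈√23⌉ = 5.
Baby steps 19^j mod 23 (j:value) for j=0..4: 0:1, 1:19, 2:16, 3:5, 4:3.
Giant-step multiplier: 19^(-5) ≡ 19^(22-5) = 19^17 ≡ 21 (mod 23).
Giant steps γ_i = 9·21^i mod 23: γ_0=9, γ_1=5 (in table at j=3).
x = i·n + j = 1·5 + 3 = 8.
Check: 19^8 ≡ 9 (mod 23).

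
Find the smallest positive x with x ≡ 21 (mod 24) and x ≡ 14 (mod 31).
45

Using Chinese Remainder Theorem:
M = 24 × 31 = 744
M1 = 31, M2 = 24
y1 = 31^(-1) mod 24 = 7
y2 = 24^(-1) mod 31 = 22
x = (21×31×7 + 14×24×22) mod 744 = 45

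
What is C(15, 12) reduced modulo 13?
0

Using Lucas' theorem:
Write n=15 and k=12 in base 13:
n in base 13: [1, 2]
k in base 13: [0, 12]
C(15,12) mod 13 = ∏ C(n_i, k_i) mod 13
Digit binomials (mod 13): C(1,0) = 1; C(2,12) = 0 (k_i > n_i)
Product: 1 × 0 = 0 ≡ 0 (mod 13)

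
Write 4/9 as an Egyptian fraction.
1/3 + 1/9

Greedy algorithm:
4/9: ceiling(9/4) = 3, use 1/3
1/9: ceiling(9/1) = 9, use 1/9
Result: 4/9 = 1/3 + 1/9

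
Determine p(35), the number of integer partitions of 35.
14883

p(n) counts ways to write n as a sum of positive integers (order ignored).
Euler's pentagonal recurrence: p(k) = p(k-1) + p(k-2) - p(k-5) - p(k-7) + p(k-12) + p(k-15) - ... (offsets j(3j∓1)/2, signs ++--, p(0)=1, p(<0)=0).
DP table for k = 0..34: p(0)=1, p(1)=1, p(2)=2, p(3)=3, p(4)=5, p(5)=7, p(6)=11, p(7)=15, p(8)=22, p(9)=30, p(10)=42, p(11)=56, p(12)=77, p(13)=101, p(14)=135, p(15)=176, p(16)=231, p(17)=297, p(18)=385, p(19)=490, p(20)=627, p(21)=792, p(22)=1002, p(23)=1255, p(24)=1575, p(25)=1958, p(26)=2436, p(27)=3010, p(28)=3718, p(29)=4565, p(30)=5604, p(31)=6842, p(32)=8349, p(33)=10143, p(34)=12310.
Final step: p(35) = p(34) + p(33) - p(30) - p(28) + p(23) + p(20) - p(13) - p(9) + p(0)
= 12310 + 10143 - 5604 - 3718 + 1255 + 627 - 101 - 30 + 1
= 14883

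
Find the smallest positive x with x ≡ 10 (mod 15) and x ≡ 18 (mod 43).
190

Using Chinese Remainder Theorem:
M = 15 × 43 = 645
M1 = 43, M2 = 15
y1 = 43^(-1) mod 15 = 7
y2 = 15^(-1) mod 43 = 23
x = (10×43×7 + 18×15×23) mod 645 = 190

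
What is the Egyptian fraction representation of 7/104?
1/15 + 1/1560

Greedy algorithm:
7/104: ceiling(104/7) = 15, use 1/15
1/1560: ceiling(1560/1) = 1560, use 1/1560
Result: 7/104 = 1/15 + 1/1560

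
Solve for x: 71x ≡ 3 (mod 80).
x ≡ 53 (mod 80)

gcd(71, 80) = 1, which divides 3, so solutions exist.
Find 71^(-1) mod 80 by the extended Euclidean algorithm:
80 = 1 × 71 + 9  ⟹  9 = (1)·80 + (-1)·71
71 = 7 × 9 + 8  ⟹  8 = (-7)·80 + (8)·71
9 = 1 × 8 + 1  ⟹  1 = (8)·80 + (-9)·71
So (-9)·71 ≡ 1 (mod 80), i.e. 71^(-1) ≡ -9 ≡ 71 (mod 80).
x ≡ 71 × 3 = 213 ≡ 53 (mod 80).
Check: 71 × 53 = 3763 ≡ 3 (mod 80).
Unique solution: x ≡ 53 (mod 80)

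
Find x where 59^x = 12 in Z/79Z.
33

Baby-step giant-step with step n = ⌈√79⌉ = 9.
Baby steps 59^j mod 79 (j:value) for j=0..8: 0:1, 1:59, 2:5, 3:58, 4:25, 5:53, 6:46, 7:28, 8:72.
Giant-step multiplier: 59^(-9) ≡ 59^(78-9) = 59^69 ≡ 57 (mod 79).
Giant steps γ_i = 12·57^i mod 79: γ_0=12, γ_1=52, γ_2=41, γ_3=46 (in table at j=6).
x = i·n + j = 3·9 + 6 = 33.
Check: 59^33 ≡ 12 (mod 79).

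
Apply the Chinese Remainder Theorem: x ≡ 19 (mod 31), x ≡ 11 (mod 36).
515

Using Chinese Remainder Theorem:
M = 31 × 36 = 1116
M1 = 36, M2 = 31
y1 = 36^(-1) mod 31 = 25
y2 = 31^(-1) mod 36 = 7
x = (19×36×25 + 11×31×7) mod 1116 = 515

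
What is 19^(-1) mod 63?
10

gcd(19, 63) = 1, so the inverse exists.
Extended Euclidean algorithm on (63, 19):
63 = 3 × 19 + 6  ⟹  6 = (1)·63 + (-3)·19
19 = 3 × 6 + 1  ⟹  1 = (-3)·63 + (10)·19
So (10)·19 ≡ 1 (mod 63), i.e. 19^(-1) ≡ 10 (mod 63).
Check: 19 × 10 = 190 ≡ 1 (mod 63)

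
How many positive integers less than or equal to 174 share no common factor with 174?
56

174 = 2 × 3 × 29
φ(n) = n × ∏(1 - 1/p) for each prime p dividing n
φ(174) = 174 × (1 - 1/2) × (1 - 1/3) × (1 - 1/29) = 56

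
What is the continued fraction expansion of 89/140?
[0; 1, 1, 1, 2, 1, 12]

Euclidean algorithm steps:
89 = 0 × 140 + 89
140 = 1 × 89 + 51
89 = 1 × 51 + 38
51 = 1 × 38 + 13
38 = 2 × 13 + 12
13 = 1 × 12 + 1
12 = 12 × 1 + 0
Continued fraction: [0; 1, 1, 1, 2, 1, 12]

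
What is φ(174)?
56

174 = 2 × 3 × 29
φ(n) = n × ∏(1 - 1/p) for each prime p dividing n
φ(174) = 174 × (1 - 1/2) × (1 - 1/3) × (1 - 1/29) = 56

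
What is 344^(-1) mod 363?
191

gcd(344, 363) = 1, so the inverse exists.
Extended Euclidean algorithm on (363, 344):
363 = 1 × 344 + 19  ⟹  19 = (1)·363 + (-1)·344
344 = 18 × 19 + 2  ⟹  2 = (-18)·363 + (19)·344
19 = 9 × 2 + 1  ⟹  1 = (163)·363 + (-172)·344
So (-172)·344 ≡ 1 (mod 363), i.e. 344^(-1) ≡ -172 ≡ 191 (mod 363).
Check: 344 × 191 = 65704 ≡ 1 (mod 363)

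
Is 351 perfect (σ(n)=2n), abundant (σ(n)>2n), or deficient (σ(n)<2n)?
deficient

Proper divisors of 351: sum = 1 + 3 + 9 + 13 + 27 + 39 + 117 = 209
Since 209 < 351, 351 is deficient.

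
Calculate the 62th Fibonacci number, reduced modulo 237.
119

Matrix identity: Q^n = [[F_(n+1), F_n], [F_n, F_(n-1)]] with Q = [[1,1],[1,0]].
n = 62 = 111110₂. Square-and-multiply, entries mod 237:
Q^1 = [[1,1],[1,0]]
Q^3 = (Q^1)²·Q = [[3,2],[2,1]]
Q^7 = (Q^3)²·Q = [[21,13],[13,8]]
Q^15 = (Q^7)²·Q = [[39,136],[136,140]]
Q^31 = (Q^15)²·Q = [[42,109],[109,170]]
Q^62 = (Q^31)² = [[136,119],[119,17]]
F_62 mod 237 = Q^62[0][1] = 119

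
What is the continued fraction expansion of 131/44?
[2; 1, 43]

Euclidean algorithm steps:
131 = 2 × 44 + 43
44 = 1 × 43 + 1
43 = 43 × 1 + 0
Continued fraction: [2; 1, 43]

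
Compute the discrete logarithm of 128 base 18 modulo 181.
59

Baby-step giant-step with step n = ⌈√181⌉ = 14.
Baby steps 18^j mod 181 (j:value) for j=0..13: 0:1, 1:18, 2:143, 3:40, 4:177, 5:109, 6:152, 7:21, 8:16, 9:107, 10:116, 11:97, 12:117, 13:115.
Giant-step multiplier: 18^(-14) ≡ 18^(180-14) = 18^166 ≡ 55 (mod 181).
Giant steps γ_i = 128·55^i mod 181: γ_0=128, γ_1=162, γ_2=41, γ_3=83, γ_4=40 (in table at j=3).
x = i·n + j = 4·14 + 3 = 59.
Check: 18^59 ≡ 128 (mod 181).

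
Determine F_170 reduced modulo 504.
433

Matrix identity: Q^n = [[F_(n+1), F_n], [F_n, F_(n-1)]] with Q = [[1,1],[1,0]].
n = 170 = 10101010₂. Square-and-multiply, entries mod 504:
Q^1 = [[1,1],[1,0]]
Q^2 = (Q^1)² = [[2,1],[1,1]]
Q^5 = (Q^2)²·Q = [[8,5],[5,3]]
Q^10 = (Q^5)² = [[89,55],[55,34]]
Q^21 = (Q^10)²·Q = [[71,362],[362,213]]
Q^42 = (Q^21)² = [[5,496],[496,13]]
Q^85 = (Q^42)²·Q = [[449,89],[89,360]]
Q^170 = (Q^85)² = [[362,433],[433,433]]
F_170 mod 504 = Q^170[0][1] = 433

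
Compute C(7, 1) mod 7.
0

Using Lucas' theorem:
Write n=7 and k=1 in base 7:
n in base 7: [1, 0]
k in base 7: [0, 1]
C(7,1) mod 7 = ∏ C(n_i, k_i) mod 7
Digit binomials (mod 7): C(1,0) = 1; C(0,1) = 0 (k_i > n_i)
Product: 1 × 0 = 0 ≡ 0 (mod 7)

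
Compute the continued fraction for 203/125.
[1; 1, 1, 1, 1, 1, 15]

Euclidean algorithm steps:
203 = 1 × 125 + 78
125 = 1 × 78 + 47
78 = 1 × 47 + 31
47 = 1 × 31 + 16
31 = 1 × 16 + 15
16 = 1 × 15 + 1
15 = 15 × 1 + 0
Continued fraction: [1; 1, 1, 1, 1, 1, 15]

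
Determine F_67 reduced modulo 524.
433

Matrix identity: Q^n = [[F_(n+1), F_n], [F_n, F_(n-1)]] with Q = [[1,1],[1,0]].
n = 67 = 1000011₂. Square-and-multiply, entries mod 524:
Q^1 = [[1,1],[1,0]]
Q^2 = (Q^1)² = [[2,1],[1,1]]
Q^4 = (Q^2)² = [[5,3],[3,2]]
Q^8 = (Q^4)² = [[34,21],[21,13]]
Q^16 = (Q^8)² = [[25,463],[463,86]]
Q^33 = (Q^16)²·Q = [[195,154],[154,41]]
Q^67 = (Q^33)²·Q = [[97,433],[433,188]]
F_67 mod 524 = Q^67[0][1] = 433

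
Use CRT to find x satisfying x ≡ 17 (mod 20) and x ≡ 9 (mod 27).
117

Using Chinese Remainder Theorem:
M = 20 × 27 = 540
M1 = 27, M2 = 20
y1 = 27^(-1) mod 20 = 3
y2 = 20^(-1) mod 27 = 23
x = (17×27×3 + 9×20×23) mod 540 = 117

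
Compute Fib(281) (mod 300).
181

Matrix identity: Q^n = [[F_(n+1), F_n], [F_n, F_(n-1)]] with Q = [[1,1],[1,0]].
n = 281 = 100011001₂. Square-and-multiply, entries mod 300:
Q^1 = [[1,1],[1,0]]
Q^2 = (Q^1)² = [[2,1],[1,1]]
Q^4 = (Q^2)² = [[5,3],[3,2]]
Q^8 = (Q^4)² = [[34,21],[21,13]]
Q^17 = (Q^8)²·Q = [[184,97],[97,87]]
Q^35 = (Q^17)²·Q = [[252,65],[65,187]]
Q^70 = (Q^35)² = [[229,35],[35,194]]
Q^140 = (Q^70)² = [[266,105],[105,161]]
Q^281 = (Q^140)²·Q = [[16,181],[181,135]]
F_281 mod 300 = Q^281[0][1] = 181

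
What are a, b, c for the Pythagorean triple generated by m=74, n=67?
(987, 9916, 9965)

Euclid's formula: a = m² - n², b = 2mn, c = m² + n²
m = 74, n = 67
a = 74² - 67² = 5476 - 4489 = 987
b = 2 × 74 × 67 = 9916
c = 74² + 67² = 5476 + 4489 = 9965
Verification: 987² + 9916² = 974169 + 98327056 = 99301225 = 9965² ✓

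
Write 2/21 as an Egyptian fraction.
1/11 + 1/231

Greedy algorithm:
2/21: ceiling(21/2) = 11, use 1/11
1/231: ceiling(231/1) = 231, use 1/231
Result: 2/21 = 1/11 + 1/231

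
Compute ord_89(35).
88

89 is prime, so ord(35) divides φ(89) = 88.
Divisors of 88: 1, 2, 4, 8, 11, 22, 44, 88.
Repeated squaring: 35^1 ≡ 35, 35^2 ≡ 68, 35^4 ≡ 85, 35^8 ≡ 16, 35^16 ≡ 78, 35^32 ≡ 32, 35^64 ≡ 45 (mod 89).
Test 35^d mod 89 for each divisor d in increasing order:
35^1 ≡ 35
35^2 ≡ 68
35^4 ≡ 85
35^8 ≡ 16
35^11 = 35^8·35^2·35^1 ≡ 77
35^22 = 35^16·35^4·35^2 ≡ 55
35^44 = 35^32·35^8·35^4 ≡ 88
35^88 = 35^64·35^16·35^8 ≡ 1  ← first divisor giving 1
The order is 88.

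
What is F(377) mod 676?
233

Matrix identity: Q^n = [[F_(n+1), F_n], [F_n, F_(n-1)]] with Q = [[1,1],[1,0]].
n = 377 = 101111001₂. Square-and-multiply, entries mod 676:
Q^1 = [[1,1],[1,0]]
Q^2 = (Q^1)² = [[2,1],[1,1]]
Q^5 = (Q^2)²·Q = [[8,5],[5,3]]
Q^11 = (Q^5)²·Q = [[144,89],[89,55]]
Q^23 = (Q^11)²·Q = [[400,265],[265,135]]
Q^47 = (Q^23)²·Q = [[200,385],[385,491]]
Q^94 = (Q^47)² = [[297,367],[367,606]]
Q^188 = (Q^94)² = [[494,161],[161,333]]
Q^377 = (Q^188)²·Q = [[208,233],[233,651]]
F_377 mod 676 = Q^377[0][1] = 233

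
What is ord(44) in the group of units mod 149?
4

149 is prime, so ord(44) divides φ(149) = 148.
Divisors of 148: 1, 2, 4, 37, 74, 148.
Repeated squaring: 44^1 ≡ 44, 44^2 ≡ 148, 44^4 ≡ 1, 44^8 ≡ 1, 44^16 ≡ 1, 44^32 ≡ 1, 44^64 ≡ 1, 44^128 ≡ 1 (mod 149).
Test 44^d mod 149 for each divisor d in increasing order:
44^1 ≡ 44
44^2 ≡ 148
44^4 ≡ 1  ← first divisor giving 1
The order is 4.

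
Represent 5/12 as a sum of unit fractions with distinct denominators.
1/3 + 1/12

Greedy algorithm:
5/12: ceiling(12/5) = 3, use 1/3
1/12: ceiling(12/1) = 12, use 1/12
Result: 5/12 = 1/3 + 1/12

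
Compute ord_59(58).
2

59 is prime, so ord(58) divides φ(59) = 58.
Divisors of 58: 1, 2, 29, 58.
Repeated squaring: 58^1 ≡ 58, 58^2 ≡ 1, 58^4 ≡ 1, 58^8 ≡ 1, 58^16 ≡ 1, 58^32 ≡ 1 (mod 59).
Test 58^d mod 59 for each divisor d in increasing order:
58^1 ≡ 58
58^2 ≡ 1  ← first divisor giving 1
The order is 2.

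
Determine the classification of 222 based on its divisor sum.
abundant

Proper divisors of 222: sum = 1 + 2 + 3 + 6 + 37 + 74 + 111 = 234
Since 234 > 222, 222 is abundant.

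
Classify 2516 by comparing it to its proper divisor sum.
deficient

Proper divisors of 2516: sum = 1 + 2 + 4 + 17 + 34 + 37 + 68 + 74 + 148 + 629 + 1258 = 2272
Since 2272 < 2516, 2516 is deficient.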